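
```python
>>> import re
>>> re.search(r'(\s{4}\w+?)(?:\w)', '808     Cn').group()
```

'    Cn'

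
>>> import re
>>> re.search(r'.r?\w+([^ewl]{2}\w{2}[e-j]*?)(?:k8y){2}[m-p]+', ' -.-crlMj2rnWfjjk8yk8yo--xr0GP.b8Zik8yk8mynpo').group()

The match spans [3:23] → '-crlMj2rnWfjjk8yk8yo'.

'-crlMj2rnWfjjk8yk8yo'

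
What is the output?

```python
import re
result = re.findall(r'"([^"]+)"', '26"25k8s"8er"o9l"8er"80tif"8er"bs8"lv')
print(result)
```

['25k8s', 'o9l', '80tif', 'bs8']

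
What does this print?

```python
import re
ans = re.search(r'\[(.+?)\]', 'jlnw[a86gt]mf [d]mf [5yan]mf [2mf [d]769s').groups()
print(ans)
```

('a86gt',)

With the lazy modifier that quantifier settles for the fewest repetitions that let the rest of the pattern succeed (the atoms after it are unaffected and can still be greedy).
`search` walks the string left to right and returns the first match it finds.
The match spans [4:11] → '[a86gt]'.
Captured: group 1 = 'a86gt'.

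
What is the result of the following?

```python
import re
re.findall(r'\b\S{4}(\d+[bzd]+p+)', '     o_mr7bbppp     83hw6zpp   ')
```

['7bbppp', '6zpp']

Pattern: a word boundary (`\b`, zero-width); then exactly 4 of a non-whitespace character; then one or more of a digit, then one or more of one of [bzd], then one or more of the literal 'p' (captured).
Matches: at [5:15] match 'o_mr7bbppp', group 1 = '7bbppp'; at [20:28] match '83hw6zpp', group 1 = '6zpp'.
`findall` collects group 1 from each match (2 total).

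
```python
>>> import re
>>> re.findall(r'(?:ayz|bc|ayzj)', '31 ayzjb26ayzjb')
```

['ayz', 'ayz']

The regex engine tests alternatives in the order written; an earlier branch that matches wins even if a later one would match more.
Walking the string: at [3:6] → 'ayz'; at [10:13] → 'ayz'.
With no groups in the pattern, `findall` gives back each whole match — 2 here.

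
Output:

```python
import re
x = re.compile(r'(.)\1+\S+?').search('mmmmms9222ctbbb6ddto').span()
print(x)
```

(0, 6)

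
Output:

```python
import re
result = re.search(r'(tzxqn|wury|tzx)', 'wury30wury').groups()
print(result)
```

The match spans [0:4] → 'wury'.
Captured: group 1 = 'wury'.

('wury',)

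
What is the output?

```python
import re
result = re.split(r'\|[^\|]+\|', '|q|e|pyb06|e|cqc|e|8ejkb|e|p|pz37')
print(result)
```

Splitting on the pattern gives 6 pieces.

['', 'e', 'e', 'e', 'e', 'pz37']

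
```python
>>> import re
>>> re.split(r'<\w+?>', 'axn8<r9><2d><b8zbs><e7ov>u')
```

['axn8', '', '', '', 'u']

`split` removes every match and returns the 5 fragments in between.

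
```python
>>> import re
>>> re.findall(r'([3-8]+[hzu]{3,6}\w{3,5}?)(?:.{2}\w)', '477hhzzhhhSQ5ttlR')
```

['477hhzzhhhSQ']

The pattern matches one or more of a character in [3-8], then 3 to 6 of one of [hzu], then 3 to 5 of a word character (lazy) (captured); then exactly 2 of any character, then a word character (non-capturing group).
A non-greedy quantifier consumes as few characters as it can — just enough that the remainder of the pattern still matches from where it stops; whatever follows it matches normally.
Scanning left to right: at [0:15] match '477hhzzhhhSQ5tt', group 1 = '477hhzzhhhSQ'.
`findall` collects group 1 from the one match (1 total).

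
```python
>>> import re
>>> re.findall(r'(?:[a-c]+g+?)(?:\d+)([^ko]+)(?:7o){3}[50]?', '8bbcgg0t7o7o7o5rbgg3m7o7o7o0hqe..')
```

['t', 'm']

With a single group, `findall` returns only what that group captured — 2 items.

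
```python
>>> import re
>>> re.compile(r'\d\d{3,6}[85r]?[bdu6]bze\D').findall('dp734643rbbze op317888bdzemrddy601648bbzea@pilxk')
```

['734643rbbze ', '601648bbzea']

Pattern: a digit, then 3 to 6 of a digit, then optionally one of [85r]; then one of [bdu6], then the literal 'bze', then a non-digit.
With no groups in the pattern, `findall` gives back each whole match — 2 here.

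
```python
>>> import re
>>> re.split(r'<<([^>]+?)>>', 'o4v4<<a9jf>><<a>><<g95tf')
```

['o4v4', 'a9jf', '', 'a', '<<g95tf']

`re.split` interleaves the captured-group text with the surrounding fragments.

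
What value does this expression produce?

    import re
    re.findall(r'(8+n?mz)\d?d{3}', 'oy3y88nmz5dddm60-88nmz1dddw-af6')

['88nmz', '88nmz']

Because there's exactly one group, `findall` drops the full match and keeps group 1 from each hit.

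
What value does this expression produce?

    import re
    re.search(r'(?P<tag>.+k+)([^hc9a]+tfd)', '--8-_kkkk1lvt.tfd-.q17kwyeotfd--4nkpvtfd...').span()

(0, 40)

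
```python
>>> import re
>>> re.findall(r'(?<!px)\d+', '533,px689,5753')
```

`(?!…)`/`(?<!…)` only lets a position through if the neighbouring text does NOT match; no characters are consumed.
Scanning left to right: at [0:3] → '533'; at [7:9] → '89'; at [10:14] → '5753'.
No capturing groups, so `findall` returns the 3 full match strings.

['533', '89', '5753']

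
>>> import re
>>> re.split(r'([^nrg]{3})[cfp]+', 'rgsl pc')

This matches exactly 3 of any character except [nrg] (captured); then one or more of one of [cfp].
Matches to split on: at [2:7] → 'sl pc'.
The group in the pattern means `split` returns the separators' captures alongside the pieces.

['rg', 'sl ', '']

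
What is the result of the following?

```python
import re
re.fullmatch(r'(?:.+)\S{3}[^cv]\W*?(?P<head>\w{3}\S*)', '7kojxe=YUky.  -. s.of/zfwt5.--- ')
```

None

The pattern matches one or more of any character (non-capturing group); then exactly 3 of a non-whitespace character, then any character except [cv], then zero or more of a non-word character (lazy); then exactly 3 of a word character, then zero or more of a non-whitespace character (captured as 'head').
`fullmatch` succeeds only if the pattern covers the string from start to end.
Here there's no way to consume every character, so the call returns None.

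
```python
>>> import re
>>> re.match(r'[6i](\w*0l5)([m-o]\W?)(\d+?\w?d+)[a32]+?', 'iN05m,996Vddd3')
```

None

With `match`, the pattern is implicitly anchored at the beginning.
Here the pattern fails at index 0, so the call returns None.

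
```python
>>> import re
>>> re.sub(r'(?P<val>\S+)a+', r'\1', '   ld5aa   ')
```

'   ld5a   '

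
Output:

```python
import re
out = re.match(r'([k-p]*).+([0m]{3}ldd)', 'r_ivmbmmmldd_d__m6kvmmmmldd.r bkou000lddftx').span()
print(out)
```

Pattern: zero or more of a character in [k-p] (captured); then one or more of any character; then exactly 3 of one of [0m], then the literal 'ldd' (captured).
`match` is anchored at position 0; if the pattern doesn't fit there, it returns None.
The match spans [0:40] → 'r_ivmbmmmldd_d__m6kvmmmmldd.r bkou000ldd'.
Captured: group 1 = '', group 2 = '000ldd'.

(0, 40)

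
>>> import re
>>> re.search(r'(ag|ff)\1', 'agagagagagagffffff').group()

'agag'

A backreference is literal: `\1` must see the identical characters the first group matched.
`search` walks the string left to right and returns the first match it finds.
The match spans [0:4] → 'agag'.
Captured: group 1 = 'ag'.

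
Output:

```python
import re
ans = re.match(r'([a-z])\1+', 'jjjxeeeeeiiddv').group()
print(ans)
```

`re.match` won't scan ahead — the pattern has to work from the very first character.
The match spans [0:3] → 'jjj'.

jjj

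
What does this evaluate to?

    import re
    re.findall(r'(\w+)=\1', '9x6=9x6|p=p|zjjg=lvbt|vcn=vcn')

['9x6', 'p', 'vcn']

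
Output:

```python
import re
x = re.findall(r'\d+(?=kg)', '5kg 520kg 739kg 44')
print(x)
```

The positive lookaround only admits positions where the adjacent text matches; those characters stay outside the span.
Scanning left to right: at [0:1] → '5'; at [4:7] → '520'; at [10:13] → '739'.
No capturing groups, so `findall` returns the 3 full match strings.

['5', '520', '739']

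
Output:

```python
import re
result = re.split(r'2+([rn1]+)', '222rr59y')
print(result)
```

The pattern matches one or more of a literal '2'; then one or more of one of [rn1] (captured).
Matches to split on: at [0:5] → '222rr'.
`re.split` interleaves the captured-group text with the surrounding fragments.

['', 'rr', '59y']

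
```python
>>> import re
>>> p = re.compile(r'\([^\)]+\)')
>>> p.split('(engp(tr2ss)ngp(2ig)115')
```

['', 'ngp', '115']

Each match becomes a cut point; 3 segments remain.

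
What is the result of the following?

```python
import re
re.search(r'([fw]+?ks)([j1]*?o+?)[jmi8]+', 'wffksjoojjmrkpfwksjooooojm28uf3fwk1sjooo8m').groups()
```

('wffks', 'joo')

Pattern: one or more of one of [fw] (lazy), then the literal 'ks' (captured); then zero or more of one of [j1] (lazy), then one or more of a literal 'o' (lazy) (captured); then one or more of one of [jmi8].
`re.search` scans for the first position where the pattern succeeds.
The match spans [0:11] → 'wffksjoojjm'.
Captured: group 1 = 'wffks', group 2 = 'joo'.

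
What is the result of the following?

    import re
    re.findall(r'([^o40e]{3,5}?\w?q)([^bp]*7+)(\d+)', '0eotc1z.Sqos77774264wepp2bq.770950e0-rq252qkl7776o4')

[('tc1z.Sq', 'os7777', '4264'), ('pp2bq', '.770950e0-rq252qkl777', '6')]

Pattern: 3 to 5 of any character except [o40e] (lazy), then optionally a word character, then the literal 'q' (captured); then zero or more of any character except [bp], then one or more of a literal '7' (captured); then one or more of a digit (captured).
Scanning left to right: at [3:20] match 'tc1z.Sqos77774264', groups = ('tc1z.Sq', 'os7777', '4264'); at [22:49] match 'pp2bq.770950e0-rq252qkl7776', groups = ('pp2bq', '.770950e0-rq252qkl777', '6').
With 3 capturing groups, `findall` returns a 3-tuple per match.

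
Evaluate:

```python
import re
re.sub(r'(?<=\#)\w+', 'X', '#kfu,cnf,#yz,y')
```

'#X,cnf,#X,y'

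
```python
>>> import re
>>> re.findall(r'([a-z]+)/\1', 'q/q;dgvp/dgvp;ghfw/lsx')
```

['q', 'dgvp']

After group 1 captures some text, `\1` only succeeds where that same text appears again.
`findall` collects group 1 from each match (2 total).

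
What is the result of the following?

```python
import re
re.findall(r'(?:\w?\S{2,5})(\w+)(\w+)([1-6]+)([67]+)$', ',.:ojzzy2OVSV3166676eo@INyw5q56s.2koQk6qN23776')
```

[('2koQk6qN', '2', '3', '776')]

The pattern matches optionally a word character, then 2 to 5 of a non-whitespace character (non-capturing group); then one or more of a word character (captured); then one or more of a word character (captured); then one or more of a character in [1-6] (captured); then one or more of one of [67] (captured); then anchored at the end.
Scanning left to right: at [27:46] match '5q56s.2koQk6qN23776', groups = ('2koQk6qN', '2', '3', '776').
4 groups means the one result is a tuple of 4 captured strings — 1 here.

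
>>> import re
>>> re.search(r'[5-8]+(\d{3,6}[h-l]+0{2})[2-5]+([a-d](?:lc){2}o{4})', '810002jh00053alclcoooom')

None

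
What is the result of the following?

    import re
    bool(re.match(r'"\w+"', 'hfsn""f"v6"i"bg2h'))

False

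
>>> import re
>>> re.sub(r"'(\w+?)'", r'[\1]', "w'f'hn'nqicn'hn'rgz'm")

'w[f]hn[nqicn]hn[rgz]m'

The replacement refers to a captured group, so each match is rewritten using its own captured text.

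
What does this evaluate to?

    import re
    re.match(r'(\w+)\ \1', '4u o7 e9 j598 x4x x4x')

None

`re.match` only tries the pattern at the start of the string.
Here the string doesn't start with a match, so the call returns None.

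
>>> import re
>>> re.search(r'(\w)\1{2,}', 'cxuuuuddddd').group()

'uuuu'

`\1` is not a pattern — it's the concrete string captured by group 1, re-applied verbatim.
Unlike `match`, `search` isn't anchored — it looks for the pattern anywhere in the string.
The match spans [2:6] → 'uuuu'.
Captured: group 1 = 'u'.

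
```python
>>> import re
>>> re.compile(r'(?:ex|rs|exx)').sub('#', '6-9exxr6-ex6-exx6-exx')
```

`|` is ordered: at each position the engine commits to the first alternative that works.
Matches: at [3:5] → 'ex'; at [9:11] → 'ex'; at [13:15] → 'ex'; at [18:20] → 'ex'.
`sub` substitutes '#' at each match site.

'6-9#xr6-#6-#x6-#x'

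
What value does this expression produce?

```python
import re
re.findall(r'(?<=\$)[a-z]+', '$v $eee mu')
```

The lookaround is zero-width — it requires the adjacent text to match without consuming it, so the asserted text isn't part of the match.
`findall` yields the raw match text (2 of them) because the pattern has no groups.

['v', 'eee']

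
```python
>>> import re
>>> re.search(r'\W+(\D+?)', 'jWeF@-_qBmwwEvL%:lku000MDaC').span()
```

(4, 7)

A non-greedy quantifier consumes as few characters as it can — just enough that the remainder of the pattern still matches from where it stops; whatever follows it matches normally.
The match spans [4:7] → '@-_'.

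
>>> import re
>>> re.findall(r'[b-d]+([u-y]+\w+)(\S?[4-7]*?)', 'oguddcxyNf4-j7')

[('xyNf4', '-')]

This matches one or more of a character in [b-d]; then one or more of a character in [u-y], then one or more of a word character (captured); then optionally a non-whitespace character, then zero or more of a character in [4-7] (lazy) (captured).
`findall` packs the 2 group values into a tuple for every match.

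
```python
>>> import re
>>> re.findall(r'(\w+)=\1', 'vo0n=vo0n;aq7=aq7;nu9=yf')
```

A backreference is literal: `\1` must see the identical characters the first group matched.
Walking the string: at [0:9] match 'vo0n=vo0n', group 1 = 'vo0n'; at [10:17] match 'aq7=aq7', group 1 = 'aq7'.
`findall` collects group 1 from each match (2 total).

['vo0n', 'aq7']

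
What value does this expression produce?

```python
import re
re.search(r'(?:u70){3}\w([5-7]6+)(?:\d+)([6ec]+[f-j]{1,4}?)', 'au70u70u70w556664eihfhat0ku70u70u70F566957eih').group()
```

'u70u70u70F566957ei'

Pattern: the literal 'u70' repeated 3 times, then a word character; then a character in [5-7], then one or more of a literal '6' (captured); then one or more of a digit (non-capturing group); then one or more of one of [6ec], then 1 to 4 of a character in [f-j] (lazy) (captured).
Unlike `match`, `search` isn't anchored — it looks for the pattern anywhere in the string.
The match spans [26:44] → 'u70u70u70F566957ei'.
Captured: group 1 = '566', group 2 = 'ei'.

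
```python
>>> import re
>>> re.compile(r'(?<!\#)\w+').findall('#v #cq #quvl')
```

['q', 'uvl']

Because the assertion is negative and zero-width, positions next to the forbidden text are skipped.
`findall` yields the raw match text (2 of them) because the pattern has no groups.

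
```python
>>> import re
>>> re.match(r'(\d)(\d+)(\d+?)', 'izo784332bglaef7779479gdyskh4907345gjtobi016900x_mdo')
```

None

This matches a digit (captured); then one or more of a digit (captured); then one or more of a digit (lazy) (captured).
`re.match` only tries the pattern at the start of the string.
Here the pattern fails at index 0, so the call returns None.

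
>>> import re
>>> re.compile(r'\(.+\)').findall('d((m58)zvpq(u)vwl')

['((m58)zvpq(u)']

Walking the string: at [1:14] → '((m58)zvpq(u)'.
Since nothing is captured, `findall` lists the 1 matched substring directly.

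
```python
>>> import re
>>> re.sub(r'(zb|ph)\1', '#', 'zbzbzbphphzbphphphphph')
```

`\1` has to match the exact text group 1 already captured.
Every occurrence is swapped for '#'.

'#zb#zb##ph'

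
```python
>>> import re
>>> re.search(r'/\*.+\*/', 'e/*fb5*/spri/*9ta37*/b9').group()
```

'/*fb5*/spri/*9ta37*/'

`re.search` scans for the first position where the pattern succeeds.
The match spans [1:21] → '/*fb5*/spri/*9ta37*/'.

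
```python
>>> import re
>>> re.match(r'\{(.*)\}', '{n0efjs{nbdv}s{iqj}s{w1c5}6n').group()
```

`re.match` won't scan ahead — the pattern has to work from the very first character.
The match spans [0:26] → '{n0efjs{nbdv}s{iqj}s{w1c5}'.
Captured: group 1 = 'n0efjs{nbdv}s{iqj}s{w1c5'.

'{n0efjs{nbdv}s{iqj}s{w1c5}'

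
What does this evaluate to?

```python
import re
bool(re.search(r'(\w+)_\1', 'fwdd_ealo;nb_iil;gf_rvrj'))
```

After group 1 captures some text, `\1` only succeeds where that same text appears again.
`search` walks the string left to right and returns the first match it finds.
Here no position works, so the call returns None, and `bool(None)` is False.

False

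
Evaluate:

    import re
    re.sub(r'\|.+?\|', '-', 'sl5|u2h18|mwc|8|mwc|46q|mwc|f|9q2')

'sl5-mwc-mwc-mwc-9q2'

Lazy quantifiers expand one character at a time until the remainder of the pattern can match.
Matches: at [3:10] → '|u2h18|'; at [13:16] → '|8|'; at [19:24] → '|46q|'; at [27:30] → '|f|'.
`sub` substitutes '-' at each match site.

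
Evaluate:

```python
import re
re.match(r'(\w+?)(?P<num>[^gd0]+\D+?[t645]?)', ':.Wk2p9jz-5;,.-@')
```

`match` is anchored at position 0; if the pattern doesn't fit there, it returns None.
Here the string doesn't start with a match, so the call returns None.

None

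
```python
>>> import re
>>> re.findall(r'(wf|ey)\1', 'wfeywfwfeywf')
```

After group 1 captures some text, `\1` only succeeds where that same text appears again.
`findall` collects group 1 from the one match (1 total).

['wf']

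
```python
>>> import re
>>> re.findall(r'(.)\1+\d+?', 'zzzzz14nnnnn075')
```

A backreference is literal: `\1` must see the identical characters the first group matched.
Scanning left to right: at [0:6] match 'zzzzz1', group 1 = 'z'; at [7:13] match 'nnnnn0', group 1 = 'n'.
Because there's exactly one group, `findall` drops the full match and keeps group 1 from each hit.

['z', 'n']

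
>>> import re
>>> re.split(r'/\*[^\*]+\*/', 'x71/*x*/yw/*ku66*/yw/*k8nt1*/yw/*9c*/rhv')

['x71', 'yw', 'yw', 'yw', 'rhv']

Each match becomes a cut point; 5 segments remain.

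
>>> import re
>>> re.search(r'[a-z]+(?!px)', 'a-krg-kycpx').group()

The negative lookaround is zero-width — it rules out positions where the adjacent text would match, without consuming anything.
`search` walks the string left to right and returns the first match it finds.
The match spans [0:1] → 'a'.

'a'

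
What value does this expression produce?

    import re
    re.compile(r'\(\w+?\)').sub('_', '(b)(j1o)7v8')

'__7v8'

Matches: at [0:3] → '(b)'; at [3:8] → '(j1o)'.
`sub` substitutes '_' at each match site.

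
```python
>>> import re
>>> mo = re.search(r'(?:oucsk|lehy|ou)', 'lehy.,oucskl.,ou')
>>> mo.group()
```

'lehy'

The match spans [0:4] → 'lehy'.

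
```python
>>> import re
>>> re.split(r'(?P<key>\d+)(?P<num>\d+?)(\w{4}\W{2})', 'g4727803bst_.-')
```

['g', '472780', '3', 'bst_.-', '']

Pattern: one or more of a digit (captured as 'key'); then one or more of a digit (lazy) (captured as 'num'); then exactly 4 of a word character, then exactly 2 of a non-word character (captured).
Matches to split on: at [1:14] → '4727803bst_.-'.
`re.split` interleaves the captured-group text with the surrounding fragments.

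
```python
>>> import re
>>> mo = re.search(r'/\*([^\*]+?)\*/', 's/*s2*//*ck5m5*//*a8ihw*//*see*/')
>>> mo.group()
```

'/*s2*/'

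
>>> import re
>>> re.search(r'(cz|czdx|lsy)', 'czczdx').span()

Unlike `match`, `search` isn't anchored — it looks for the pattern anywhere in the string.
The match spans [0:2] → 'cz'.
Captured: group 1 = 'cz'.

(0, 2)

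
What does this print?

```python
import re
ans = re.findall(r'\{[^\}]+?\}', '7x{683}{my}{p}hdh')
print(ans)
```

Since nothing is captured, `findall` lists the 3 matched substrings directly.

['{683}', '{my}', '{p}']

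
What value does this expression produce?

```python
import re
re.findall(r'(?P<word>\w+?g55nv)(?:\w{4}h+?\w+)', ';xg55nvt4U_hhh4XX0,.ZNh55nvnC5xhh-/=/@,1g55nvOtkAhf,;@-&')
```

One capturing group, so `findall` returns just the captured substring from each match — 2 in all.

['xg55nv', '1g55nv']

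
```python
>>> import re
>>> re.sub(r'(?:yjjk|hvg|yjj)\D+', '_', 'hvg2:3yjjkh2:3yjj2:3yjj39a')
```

'hvg2:3_2:3yjj2:3yjj39a'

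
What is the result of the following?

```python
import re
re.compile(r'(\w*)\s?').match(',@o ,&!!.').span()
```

(0, 0)

This matches zero or more of a word character (captured); then optionally whitespace.
`re.match` won't scan ahead — the pattern has to work from the very first character.
The match spans [0:0] → ''.
Captured: group 1 = ''.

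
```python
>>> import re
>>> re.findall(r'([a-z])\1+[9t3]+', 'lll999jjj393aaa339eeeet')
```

['l', 'j', 'a', 'e']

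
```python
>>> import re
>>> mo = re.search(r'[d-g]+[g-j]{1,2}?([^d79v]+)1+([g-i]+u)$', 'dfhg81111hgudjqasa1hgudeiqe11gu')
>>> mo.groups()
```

The match spans [22:31] → 'deiqe11gu'.
Captured: group 1 = 'qe1', group 2 = 'gu'.

('qe1', 'gu')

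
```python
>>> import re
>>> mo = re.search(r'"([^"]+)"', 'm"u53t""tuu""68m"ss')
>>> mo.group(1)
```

'u53t'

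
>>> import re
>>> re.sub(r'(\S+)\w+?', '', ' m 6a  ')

' m   '

This matches one or more of a non-whitespace character (captured); then one or more of a word character (lazy).
Every occurrence is swapped for ''.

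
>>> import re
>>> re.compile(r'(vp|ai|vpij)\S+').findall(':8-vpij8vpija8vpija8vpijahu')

['vp']

Branches in `(...|...)` are attempted left-to-right; the first branch that allows the whole pattern to succeed is taken.
Because there's exactly one group, `findall` drops the full match and keeps group 1 from the one hit.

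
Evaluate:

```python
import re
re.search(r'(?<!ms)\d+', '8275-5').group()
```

'8275'

Because the assertion is negative and zero-width, positions next to the forbidden text are skipped.
The match spans [0:4] → '8275'.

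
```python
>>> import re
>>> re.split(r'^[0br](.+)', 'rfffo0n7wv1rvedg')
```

['', 'fffo0n7wv1rvedg', '']

This matches anchored at the start of the string; then one of [0br]; then one or more of any character (captured).
The group in the pattern means `split` returns the separators' captures alongside the pieces.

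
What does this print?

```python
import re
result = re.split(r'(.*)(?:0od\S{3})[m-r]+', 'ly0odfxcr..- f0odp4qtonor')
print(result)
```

['', 'ly', '..- f0odp4qtonor']

Pattern: zero or more of any character (captured); then the literal '0od', then exactly 3 of a non-whitespace character (non-capturing group); then one or more of a character in [m-r].
Matches to split on: at [0:9] → 'ly0odfxcr'.
`re.split` interleaves the captured-group text with the surrounding fragments.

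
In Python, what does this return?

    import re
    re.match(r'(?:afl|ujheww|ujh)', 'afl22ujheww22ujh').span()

`re.match` only tries the pattern at the start of the string.
The match spans [0:3] → 'afl'.

(0, 3)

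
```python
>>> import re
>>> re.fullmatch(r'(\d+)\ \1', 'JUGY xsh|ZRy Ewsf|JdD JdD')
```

`\1` has to match the exact text group 1 already captured.
`re.fullmatch` is like wrapping the pattern in `^…$` (in single-line mode).
Here the pattern can't cover the whole string, so the call returns None.

None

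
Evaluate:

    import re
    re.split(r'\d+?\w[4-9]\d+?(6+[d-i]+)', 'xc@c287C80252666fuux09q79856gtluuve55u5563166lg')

['xc@c', '666f', 'uux', '6g', 'tluuve55u5563166lg']

The pattern matches one or more of a digit (lazy); then a word character, then a character in [4-9]; then one or more of a digit (lazy); then one or more of a literal '6', then one or more of a character in [d-i] (captured).
Lazy quantifiers expand one character at a time until the remainder of the pattern can match.
Matches to split on: at [4:17] → '287C80252666f'; at [20:29] → '09q79856g'.
`re.split` interleaves the captured-group text with the surrounding fragments.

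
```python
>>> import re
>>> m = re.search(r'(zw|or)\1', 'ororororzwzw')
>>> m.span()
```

(0, 4)

The backreference `\1` re-matches whatever the first group consumed, character for character.
`re.search` tries every starting position until one works.
The match spans [0:4] → 'oror'.
Captured: group 1 = 'or'.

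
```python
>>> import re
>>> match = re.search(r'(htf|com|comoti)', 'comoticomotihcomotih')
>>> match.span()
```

Alternation isn't longest-match — the leftmost alternative that fits at this position is chosen.
Unlike `match`, `search` isn't anchored — it looks for the pattern anywhere in the string.
The match spans [0:3] → 'com'.
Captured: group 1 = 'com'.

(0, 3)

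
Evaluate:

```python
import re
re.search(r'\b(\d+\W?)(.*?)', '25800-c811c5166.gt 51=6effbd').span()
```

(0, 6)

The pattern matches a word boundary (`\b`, zero-width); then one or more of a digit, then optionally a non-word character (captured); then zero or more of any character (lazy) (captured).
A `+?`/`*?`/`{m,n}?` starts at its minimum and grows only as far as needed for what follows to match.
`re.search` scans for the first position where the pattern succeeds.
The match spans [0:6] → '25800-'.
Captured: group 1 = '25800-', group 2 = ''.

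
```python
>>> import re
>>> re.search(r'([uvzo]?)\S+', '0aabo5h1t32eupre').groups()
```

('',)

The pattern matches optionally one of [uvzo] (captured); then one or more of a non-whitespace character.
Unlike `match`, `search` isn't anchored — it looks for the pattern anywhere in the string.
The match spans [0:16] → '0aabo5h1t32eupre'.
Captured: group 1 = ''.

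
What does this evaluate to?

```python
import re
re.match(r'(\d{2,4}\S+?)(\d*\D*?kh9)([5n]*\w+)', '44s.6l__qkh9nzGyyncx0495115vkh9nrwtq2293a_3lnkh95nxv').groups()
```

('44s.', '6l__qkh9', 'nzGyyncx0495115vkh9nrwtq2293a_3lnkh95nxv')

Pattern: 2 to 4 of a digit, then one or more of a non-whitespace character (lazy) (captured); then zero or more of a digit, then zero or more of a non-digit (lazy), then the literal 'kh9' (captured); then zero or more of one of [5n], then one or more of a word character (captured).
The `?` after the quantifier makes it lazy — it takes as little as possible before letting the rest of the pattern try.
`match` is anchored at position 0; if the pattern doesn't fit there, it returns None.
The match spans [0:52] → '44s.6l__qkh9nzGyyncx0495115vkh9nrwtq2293a_3lnkh95nxv'.
Captured: group 1 = '44s.', group 2 = '6l__qkh9', group 3 = 'nzGyyncx0495115vkh9nrwtq2293a_3lnkh95nxv'.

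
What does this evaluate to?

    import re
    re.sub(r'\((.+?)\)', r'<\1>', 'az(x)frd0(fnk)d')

'az<x>frd0<fnk>d'

Matches: at [2:5] → '(x)'; at [9:14] → '(fnk)'.
`\1` in the replacement pulls in group 1's text for each match.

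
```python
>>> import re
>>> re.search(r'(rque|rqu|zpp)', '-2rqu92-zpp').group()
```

'rqu'

`search` walks the string left to right and returns the first match it finds.
The match spans [2:5] → 'rqu'.
Captured: group 1 = 'rqu'.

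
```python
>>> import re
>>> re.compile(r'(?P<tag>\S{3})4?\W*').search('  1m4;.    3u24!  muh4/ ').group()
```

'1m4;.    '

Pattern: exactly 3 of a non-whitespace character (captured as 'tag'); then optionally a literal '4', then zero or more of a non-word character.
The match spans [2:11] → '1m4;.    '.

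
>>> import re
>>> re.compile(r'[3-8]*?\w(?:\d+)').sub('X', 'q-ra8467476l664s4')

Every occurrence is swapped for 'X'.

'q-rXXX'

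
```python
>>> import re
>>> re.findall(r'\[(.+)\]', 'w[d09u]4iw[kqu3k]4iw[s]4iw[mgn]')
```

['d09u]4iw[kqu3k]4iw[s]4iw[mgn']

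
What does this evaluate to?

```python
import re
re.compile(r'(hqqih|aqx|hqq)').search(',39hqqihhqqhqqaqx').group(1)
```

The match spans [3:8] → 'hqqih'.
Captured: group 1 = 'hqqih'.

'hqqih'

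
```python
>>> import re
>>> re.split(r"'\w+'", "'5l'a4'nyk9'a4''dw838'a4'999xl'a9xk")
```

Matches to split on: at [0:4] → "'5l'"; at [6:12] → "'nyk9'"; at [15:22] → "'dw838'"; at [24:31] → "'999xl'".
Each match becomes a cut point; 5 segments remain.

['', 'a4', "a4'", 'a4', 'a9xk']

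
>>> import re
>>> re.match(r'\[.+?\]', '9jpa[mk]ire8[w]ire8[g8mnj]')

`re.match` won't scan ahead — the pattern has to work from the very first character.
Here position 0 doesn't satisfy it, so the call returns None.

None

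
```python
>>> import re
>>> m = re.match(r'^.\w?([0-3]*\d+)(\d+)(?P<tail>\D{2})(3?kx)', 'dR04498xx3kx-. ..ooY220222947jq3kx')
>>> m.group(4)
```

This matches anchored at the start of the string; then any character, then optionally a word character; then zero or more of a character in [0-3], then one or more of a digit (captured); then one or more of a digit (captured); then exactly 2 of a non-digit (captured as 'tail'); then optionally the literal '3', then the literal 'kx' (captured).
`match` is anchored at position 0; if the pattern doesn't fit there, it returns None.
The match spans [0:12] → 'dR04498xx3kx'.
Captured: group 1 = '0449', group 2 = '8', group 3 = 'xx', group 4 = '3kx'.

'3kx'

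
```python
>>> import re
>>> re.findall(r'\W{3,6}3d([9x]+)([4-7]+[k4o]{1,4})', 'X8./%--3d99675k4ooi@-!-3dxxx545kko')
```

The pattern matches 3 to 6 of a non-word character, then the literal '3d'; then one or more of one of [9x] (captured); then one or more of a character in [4-7], then 1 to 4 of one of [k4o] (captured).
Walking the string: at [2:18] match './%--3d99675k4oo', groups = ('99', '675k4oo'); at [19:34] match '@-!-3dxxx545kko', groups = ('xxx', '545kko').
`findall` packs the 2 group values into a tuple for every match.

[('99', '675k4oo'), ('xxx', '545kko')]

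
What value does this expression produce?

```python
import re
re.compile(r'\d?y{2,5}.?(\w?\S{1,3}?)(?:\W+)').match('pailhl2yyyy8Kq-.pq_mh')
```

None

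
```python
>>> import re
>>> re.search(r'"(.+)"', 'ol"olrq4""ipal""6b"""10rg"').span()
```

(2, 26)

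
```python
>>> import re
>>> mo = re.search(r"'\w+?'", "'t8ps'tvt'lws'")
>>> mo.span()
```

(0, 6)

The match spans [0:6] → "'t8ps'".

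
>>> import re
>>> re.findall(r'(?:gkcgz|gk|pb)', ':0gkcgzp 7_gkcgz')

['gkcgz', 'gkcgz']

The regex engine tests alternatives in the order written; an earlier branch that matches wins even if a later one would match more.
No capturing groups, so `findall` returns the 2 full match strings.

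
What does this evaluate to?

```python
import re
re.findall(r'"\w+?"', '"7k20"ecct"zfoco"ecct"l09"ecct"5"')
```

No capturing groups, so `findall` returns the 4 full match strings.

['"7k20"', '"zfoco"', '"l09"', '"5"']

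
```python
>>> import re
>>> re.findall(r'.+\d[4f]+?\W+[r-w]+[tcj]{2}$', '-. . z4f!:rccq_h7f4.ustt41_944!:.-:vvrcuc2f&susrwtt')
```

`findall` yields the raw match text (1 of them) because the pattern has no groups.

['-. . z4f!:rccq_h7f4.ustt41_944!:.-:vvrcuc2f&susrwtt']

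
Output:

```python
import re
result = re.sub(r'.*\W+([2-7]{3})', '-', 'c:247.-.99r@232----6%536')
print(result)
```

-

`sub` substitutes '-' at each match site.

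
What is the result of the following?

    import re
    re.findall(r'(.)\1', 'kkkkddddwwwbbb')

['k', 'k', 'd', 'd', 'w', 'b']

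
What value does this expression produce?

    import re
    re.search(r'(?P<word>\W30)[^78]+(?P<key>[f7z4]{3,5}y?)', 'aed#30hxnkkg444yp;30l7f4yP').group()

'#30hxnkkg444yp;30l7f4y'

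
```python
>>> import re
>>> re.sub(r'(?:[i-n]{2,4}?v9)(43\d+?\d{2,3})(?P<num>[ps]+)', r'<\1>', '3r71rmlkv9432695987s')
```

'3r71r<432695987>'

Each match is replaced using the text its own group 1 captured.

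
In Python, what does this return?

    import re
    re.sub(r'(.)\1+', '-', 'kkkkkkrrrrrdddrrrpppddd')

'------'

`\1` has to match the exact text group 1 already captured.
Each match is replaced by '-'.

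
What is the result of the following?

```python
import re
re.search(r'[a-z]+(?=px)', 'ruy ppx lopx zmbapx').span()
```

The positive lookaround only admits positions where the adjacent text matches; those characters stay outside the span.
Unlike `match`, `search` isn't anchored — it looks for the pattern anywhere in the string.
The match spans [4:5] → 'p'.

(4, 5)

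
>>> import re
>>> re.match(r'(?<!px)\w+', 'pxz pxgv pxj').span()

With `match`, the pattern is implicitly anchored at the beginning.
The match spans [0:3] → 'pxz'.

(0, 3)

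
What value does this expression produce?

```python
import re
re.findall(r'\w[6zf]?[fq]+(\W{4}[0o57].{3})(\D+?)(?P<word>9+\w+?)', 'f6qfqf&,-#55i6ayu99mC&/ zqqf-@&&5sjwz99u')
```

With the lazy modifier that quantifier settles for the fewest repetitions that let the rest of the pattern succeed (the atoms after it are unaffected and can still be greedy).
With 3 capturing groups, `findall` returns a 3-tuple per match.

[('&,-#55i6', 'ayu', '99m'), ('-@&&5sjw', 'z', '99u')]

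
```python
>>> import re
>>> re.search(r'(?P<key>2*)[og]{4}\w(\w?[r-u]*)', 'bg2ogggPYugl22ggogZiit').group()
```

'2ogggPYu'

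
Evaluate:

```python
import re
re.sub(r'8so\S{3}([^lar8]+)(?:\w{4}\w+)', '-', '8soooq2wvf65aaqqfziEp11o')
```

This matches the literal '8so', then exactly 3 of a non-whitespace character; then one or more of any character except [lar8] (captured); then exactly 4 of a word character, then one or more of a word character (non-capturing group).
Matches: at [0:24] → '8soooq2wvf65aaqqfziEp11o'.
Each match is replaced by '-'.

'-'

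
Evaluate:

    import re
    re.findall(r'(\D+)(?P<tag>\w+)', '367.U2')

The pattern matches one or more of a non-digit (captured); then one or more of a word character (captured as 'tag').
Scanning left to right: at [3:6] match '.U2', groups = ('.U', '2').
2 groups means the one result is a tuple of 2 captured strings — 1 here.

[('.U', '2')]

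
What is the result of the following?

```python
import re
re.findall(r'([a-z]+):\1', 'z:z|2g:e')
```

`\1` has to match the exact text group 1 already captured.
One capturing group, so `findall` returns just the captured substring from the one match — 1 in all.

['z']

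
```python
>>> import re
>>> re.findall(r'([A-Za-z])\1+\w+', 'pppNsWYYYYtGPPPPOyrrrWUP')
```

A backreference is literal: `\1` must see the identical characters the first group matched.
Matches: at [0:24] match 'pppNsWYYYYtGPPPPOyrrrWUP', group 1 = 'p'.
One capturing group, so `findall` returns just the captured substring from the one match — 1 in all.

['p']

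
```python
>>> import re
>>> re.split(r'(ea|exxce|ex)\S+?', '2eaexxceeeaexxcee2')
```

['2', 'ea', 'xxcee', 'ea', 'xxcee2']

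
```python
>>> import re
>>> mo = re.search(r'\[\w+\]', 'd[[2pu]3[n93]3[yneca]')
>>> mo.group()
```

'[2pu]'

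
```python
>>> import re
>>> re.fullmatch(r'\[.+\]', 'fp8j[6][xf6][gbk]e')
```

`re.fullmatch` requires the pattern to consume the entire string.
Here the string isn't matched end-to-end, so the call returns None.

None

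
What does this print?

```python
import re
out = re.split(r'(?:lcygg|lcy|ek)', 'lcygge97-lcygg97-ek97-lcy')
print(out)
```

['', 'e97-', '97-', '97-', '']

`|` is ordered: at each position the engine commits to the first alternative that works.
Each match becomes a cut point; 5 segments remain.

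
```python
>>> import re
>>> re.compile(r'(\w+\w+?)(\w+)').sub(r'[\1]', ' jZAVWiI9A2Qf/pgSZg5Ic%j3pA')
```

' [jZAVWiI9A2Q]/[pgSZg5I]%[j3p]'

The pattern matches one or more of a word character, then one or more of a word character (lazy) (captured); then one or more of a word character (captured).
Matches: at [1:13] → 'jZAVWiI9A2Qf'; at [14:22] → 'pgSZg5Ic'; at [23:27] → 'j3pA'.
`\1` in the replacement pulls in group 1's text for each match.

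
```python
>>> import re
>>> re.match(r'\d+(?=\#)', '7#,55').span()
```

(0, 1)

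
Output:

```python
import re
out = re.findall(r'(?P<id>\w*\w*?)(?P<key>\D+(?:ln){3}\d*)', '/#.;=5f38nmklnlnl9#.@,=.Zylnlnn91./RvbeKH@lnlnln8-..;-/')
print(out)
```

[('Zylnlnn91', './RvbeKH@lnlnln8')]

Pattern: zero or more of a word character, then zero or more of a word character (lazy) (captured as 'id'); then one or more of a non-digit, then the literal 'ln' repeated 3 times, then zero or more of a digit (captured as 'key').
Scanning left to right: at [24:49] match 'Zylnlnn91./RvbeKH@lnlnln8', groups = ('Zylnlnn91', './RvbeKH@lnlnln8').
Multiple groups make `findall` return tuples — one 2-tuple for the one match.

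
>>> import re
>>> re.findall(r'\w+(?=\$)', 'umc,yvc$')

['yvc']

The `(?=…)`/`(?<=…)` assertion just peeks at neighbouring text; it doesn't advance the match position.
No capturing groups, so `findall` returns the 1 full match string.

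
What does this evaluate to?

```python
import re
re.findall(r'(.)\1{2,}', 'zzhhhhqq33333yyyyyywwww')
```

A backreference is literal: `\1` must see the identical characters the first group matched.
Because there's exactly one group, `findall` drops the full match and keeps group 1 from each hit.

['h', '3', 'y', 'w']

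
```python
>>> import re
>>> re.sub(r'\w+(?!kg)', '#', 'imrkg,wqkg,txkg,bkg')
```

'#,#,#,#'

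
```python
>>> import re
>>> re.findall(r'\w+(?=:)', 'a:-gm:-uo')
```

['a', 'gm']

The positive lookaround only admits positions where the adjacent text matches; those characters stay outside the span.
Walking the string: at [0:1] → 'a'; at [3:5] → 'gm'.
Since nothing is captured, `findall` lists the 2 matched substrings directly.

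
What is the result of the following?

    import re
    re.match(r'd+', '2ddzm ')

None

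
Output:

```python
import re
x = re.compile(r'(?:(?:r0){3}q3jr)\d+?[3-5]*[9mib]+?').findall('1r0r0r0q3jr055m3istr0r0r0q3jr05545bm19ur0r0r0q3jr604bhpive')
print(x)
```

['r0r0r0q3jr055m', 'r0r0r0q3jr05545b', 'r0r0r0q3jr604b']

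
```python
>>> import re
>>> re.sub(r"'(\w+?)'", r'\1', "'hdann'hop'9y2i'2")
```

'hdannhop9y2i2'

Matches: at [0:7] → "'hdann'"; at [10:16] → "'9y2i'".
The replacement refers to a captured group, so each match is rewritten using its own captured text.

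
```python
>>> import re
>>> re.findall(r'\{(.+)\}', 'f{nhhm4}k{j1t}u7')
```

['nhhm4}k{j1t']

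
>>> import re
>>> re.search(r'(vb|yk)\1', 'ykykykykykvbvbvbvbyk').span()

After group 1 captures some text, `\1` only succeeds where that same text appears again.
`re.search` tries every starting position until one works.
The match spans [0:4] → 'ykyk'.
Captured: group 1 = 'yk'.

(0, 4)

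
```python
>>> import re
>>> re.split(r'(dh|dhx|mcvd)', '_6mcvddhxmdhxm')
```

`|` is ordered: at each position the engine commits to the first alternative that works.
Matches to split on: at [2:6] → 'mcvd'; at [6:8] → 'dh'; at [10:12] → 'dh'.
With a capturing group present, the delimiter's captured portion is kept in the result list.

['_6', 'mcvd', '', 'dh', 'xm', 'dh', 'xm']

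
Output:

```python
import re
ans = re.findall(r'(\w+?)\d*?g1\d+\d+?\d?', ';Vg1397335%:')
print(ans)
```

['V']

The pattern matches one or more of a word character (lazy) (captured); then zero or more of a digit (lazy), then the literal 'g1'; then one or more of a digit, then one or more of a digit (lazy), then optionally a digit.
Matches: at [1:10] match 'Vg1397335', group 1 = 'V'.
One capturing group, so `findall` returns just the captured substring from the one match — 1 in all.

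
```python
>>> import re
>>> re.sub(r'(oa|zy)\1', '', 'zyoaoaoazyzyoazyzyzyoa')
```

'zyoaoazyoa'

After group 1 captures some text, `\1` only succeeds where that same text appears again.
`sub` substitutes '' at each match site.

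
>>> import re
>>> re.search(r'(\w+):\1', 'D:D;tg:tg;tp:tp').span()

After group 1 captures some text, `\1` only succeeds where that same text appears again.
The match spans [0:3] → 'D:D'.

(0, 3)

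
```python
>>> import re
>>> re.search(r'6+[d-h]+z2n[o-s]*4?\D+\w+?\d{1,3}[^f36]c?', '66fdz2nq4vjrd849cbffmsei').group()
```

'66fdz2nq4vjrd849c'

The match spans [0:17] → '66fdz2nq4vjrd849c'.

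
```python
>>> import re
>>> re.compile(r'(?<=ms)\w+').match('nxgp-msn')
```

None

The positive lookaround only admits positions where the adjacent text matches; those characters stay outside the span.
With `match`, the pattern is implicitly anchored at the beginning.
Here the pattern fails at index 0, so the call returns None.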